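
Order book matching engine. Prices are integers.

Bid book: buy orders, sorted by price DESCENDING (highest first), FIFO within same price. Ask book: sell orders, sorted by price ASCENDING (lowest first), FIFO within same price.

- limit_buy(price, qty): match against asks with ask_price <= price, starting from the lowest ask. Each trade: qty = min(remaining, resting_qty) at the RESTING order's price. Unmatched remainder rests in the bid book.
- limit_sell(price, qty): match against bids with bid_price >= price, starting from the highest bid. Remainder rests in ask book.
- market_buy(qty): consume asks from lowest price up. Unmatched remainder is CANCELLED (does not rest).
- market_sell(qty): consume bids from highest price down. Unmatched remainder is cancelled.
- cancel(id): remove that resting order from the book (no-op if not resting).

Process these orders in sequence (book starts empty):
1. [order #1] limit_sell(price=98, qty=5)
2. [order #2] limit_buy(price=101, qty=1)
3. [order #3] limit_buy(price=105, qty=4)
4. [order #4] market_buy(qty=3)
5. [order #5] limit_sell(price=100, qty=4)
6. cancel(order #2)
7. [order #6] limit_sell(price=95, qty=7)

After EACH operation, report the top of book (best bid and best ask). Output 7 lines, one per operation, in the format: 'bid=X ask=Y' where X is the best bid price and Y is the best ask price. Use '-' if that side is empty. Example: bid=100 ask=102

Answer: bid=- ask=98
bid=- ask=98
bid=- ask=-
bid=- ask=-
bid=- ask=100
bid=- ask=100
bid=- ask=95

Derivation:
After op 1 [order #1] limit_sell(price=98, qty=5): fills=none; bids=[-] asks=[#1:5@98]
After op 2 [order #2] limit_buy(price=101, qty=1): fills=#2x#1:1@98; bids=[-] asks=[#1:4@98]
After op 3 [order #3] limit_buy(price=105, qty=4): fills=#3x#1:4@98; bids=[-] asks=[-]
After op 4 [order #4] market_buy(qty=3): fills=none; bids=[-] asks=[-]
After op 5 [order #5] limit_sell(price=100, qty=4): fills=none; bids=[-] asks=[#5:4@100]
After op 6 cancel(order #2): fills=none; bids=[-] asks=[#5:4@100]
After op 7 [order #6] limit_sell(price=95, qty=7): fills=none; bids=[-] asks=[#6:7@95 #5:4@100]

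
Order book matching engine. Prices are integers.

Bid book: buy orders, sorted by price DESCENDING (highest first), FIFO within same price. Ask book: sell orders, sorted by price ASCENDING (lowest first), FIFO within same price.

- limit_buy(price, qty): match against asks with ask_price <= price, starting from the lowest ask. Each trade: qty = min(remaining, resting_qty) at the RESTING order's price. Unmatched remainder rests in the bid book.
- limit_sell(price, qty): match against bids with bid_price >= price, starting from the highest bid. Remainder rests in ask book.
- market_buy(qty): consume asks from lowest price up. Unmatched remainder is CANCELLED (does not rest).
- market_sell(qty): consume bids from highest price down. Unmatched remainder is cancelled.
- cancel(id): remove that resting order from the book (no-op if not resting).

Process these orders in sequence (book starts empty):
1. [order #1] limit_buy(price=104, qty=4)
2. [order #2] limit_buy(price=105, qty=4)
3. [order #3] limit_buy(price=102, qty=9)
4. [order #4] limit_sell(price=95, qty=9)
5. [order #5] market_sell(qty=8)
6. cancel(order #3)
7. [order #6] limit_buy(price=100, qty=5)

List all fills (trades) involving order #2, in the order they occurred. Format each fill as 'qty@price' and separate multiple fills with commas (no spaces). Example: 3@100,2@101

After op 1 [order #1] limit_buy(price=104, qty=4): fills=none; bids=[#1:4@104] asks=[-]
After op 2 [order #2] limit_buy(price=105, qty=4): fills=none; bids=[#2:4@105 #1:4@104] asks=[-]
After op 3 [order #3] limit_buy(price=102, qty=9): fills=none; bids=[#2:4@105 #1:4@104 #3:9@102] asks=[-]
After op 4 [order #4] limit_sell(price=95, qty=9): fills=#2x#4:4@105 #1x#4:4@104 #3x#4:1@102; bids=[#3:8@102] asks=[-]
After op 5 [order #5] market_sell(qty=8): fills=#3x#5:8@102; bids=[-] asks=[-]
After op 6 cancel(order #3): fills=none; bids=[-] asks=[-]
After op 7 [order #6] limit_buy(price=100, qty=5): fills=none; bids=[#6:5@100] asks=[-]

Answer: 4@105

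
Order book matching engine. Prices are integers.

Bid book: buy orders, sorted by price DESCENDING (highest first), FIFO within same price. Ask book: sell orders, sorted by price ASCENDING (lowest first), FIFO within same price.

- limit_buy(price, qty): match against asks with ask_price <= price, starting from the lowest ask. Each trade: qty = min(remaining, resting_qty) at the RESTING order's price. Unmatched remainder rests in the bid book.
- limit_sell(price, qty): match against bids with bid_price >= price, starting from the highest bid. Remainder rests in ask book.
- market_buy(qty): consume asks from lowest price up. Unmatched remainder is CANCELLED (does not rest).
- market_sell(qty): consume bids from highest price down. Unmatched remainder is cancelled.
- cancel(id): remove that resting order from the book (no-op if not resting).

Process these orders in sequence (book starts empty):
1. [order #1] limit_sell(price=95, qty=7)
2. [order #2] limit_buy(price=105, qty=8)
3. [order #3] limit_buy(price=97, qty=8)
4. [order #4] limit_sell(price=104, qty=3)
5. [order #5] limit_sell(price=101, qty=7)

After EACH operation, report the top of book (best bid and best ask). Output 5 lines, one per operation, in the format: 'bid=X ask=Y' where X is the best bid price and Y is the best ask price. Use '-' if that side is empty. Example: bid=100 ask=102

Answer: bid=- ask=95
bid=105 ask=-
bid=105 ask=-
bid=97 ask=104
bid=97 ask=101

Derivation:
After op 1 [order #1] limit_sell(price=95, qty=7): fills=none; bids=[-] asks=[#1:7@95]
After op 2 [order #2] limit_buy(price=105, qty=8): fills=#2x#1:7@95; bids=[#2:1@105] asks=[-]
After op 3 [order #3] limit_buy(price=97, qty=8): fills=none; bids=[#2:1@105 #3:8@97] asks=[-]
After op 4 [order #4] limit_sell(price=104, qty=3): fills=#2x#4:1@105; bids=[#3:8@97] asks=[#4:2@104]
After op 5 [order #5] limit_sell(price=101, qty=7): fills=none; bids=[#3:8@97] asks=[#5:7@101 #4:2@104]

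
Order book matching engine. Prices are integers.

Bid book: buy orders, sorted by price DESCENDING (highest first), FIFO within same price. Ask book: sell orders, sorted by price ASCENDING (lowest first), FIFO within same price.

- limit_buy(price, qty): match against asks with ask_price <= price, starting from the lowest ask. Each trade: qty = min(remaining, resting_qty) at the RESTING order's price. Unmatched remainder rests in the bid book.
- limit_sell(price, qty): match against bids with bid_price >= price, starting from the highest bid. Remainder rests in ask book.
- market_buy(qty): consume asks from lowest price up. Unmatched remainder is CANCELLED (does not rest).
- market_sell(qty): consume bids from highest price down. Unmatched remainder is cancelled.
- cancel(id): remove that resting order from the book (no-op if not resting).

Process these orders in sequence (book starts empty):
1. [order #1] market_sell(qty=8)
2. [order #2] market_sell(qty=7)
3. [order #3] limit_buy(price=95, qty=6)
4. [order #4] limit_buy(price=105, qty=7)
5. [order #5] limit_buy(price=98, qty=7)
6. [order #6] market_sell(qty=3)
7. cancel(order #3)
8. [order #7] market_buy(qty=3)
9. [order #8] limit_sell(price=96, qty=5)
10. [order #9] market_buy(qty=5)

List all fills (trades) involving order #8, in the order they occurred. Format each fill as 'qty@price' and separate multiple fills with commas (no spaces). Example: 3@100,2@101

After op 1 [order #1] market_sell(qty=8): fills=none; bids=[-] asks=[-]
After op 2 [order #2] market_sell(qty=7): fills=none; bids=[-] asks=[-]
After op 3 [order #3] limit_buy(price=95, qty=6): fills=none; bids=[#3:6@95] asks=[-]
After op 4 [order #4] limit_buy(price=105, qty=7): fills=none; bids=[#4:7@105 #3:6@95] asks=[-]
After op 5 [order #5] limit_buy(price=98, qty=7): fills=none; bids=[#4:7@105 #5:7@98 #3:6@95] asks=[-]
After op 6 [order #6] market_sell(qty=3): fills=#4x#6:3@105; bids=[#4:4@105 #5:7@98 #3:6@95] asks=[-]
After op 7 cancel(order #3): fills=none; bids=[#4:4@105 #5:7@98] asks=[-]
After op 8 [order #7] market_buy(qty=3): fills=none; bids=[#4:4@105 #5:7@98] asks=[-]
After op 9 [order #8] limit_sell(price=96, qty=5): fills=#4x#8:4@105 #5x#8:1@98; bids=[#5:6@98] asks=[-]
After op 10 [order #9] market_buy(qty=5): fills=none; bids=[#5:6@98] asks=[-]

Answer: 4@105,1@98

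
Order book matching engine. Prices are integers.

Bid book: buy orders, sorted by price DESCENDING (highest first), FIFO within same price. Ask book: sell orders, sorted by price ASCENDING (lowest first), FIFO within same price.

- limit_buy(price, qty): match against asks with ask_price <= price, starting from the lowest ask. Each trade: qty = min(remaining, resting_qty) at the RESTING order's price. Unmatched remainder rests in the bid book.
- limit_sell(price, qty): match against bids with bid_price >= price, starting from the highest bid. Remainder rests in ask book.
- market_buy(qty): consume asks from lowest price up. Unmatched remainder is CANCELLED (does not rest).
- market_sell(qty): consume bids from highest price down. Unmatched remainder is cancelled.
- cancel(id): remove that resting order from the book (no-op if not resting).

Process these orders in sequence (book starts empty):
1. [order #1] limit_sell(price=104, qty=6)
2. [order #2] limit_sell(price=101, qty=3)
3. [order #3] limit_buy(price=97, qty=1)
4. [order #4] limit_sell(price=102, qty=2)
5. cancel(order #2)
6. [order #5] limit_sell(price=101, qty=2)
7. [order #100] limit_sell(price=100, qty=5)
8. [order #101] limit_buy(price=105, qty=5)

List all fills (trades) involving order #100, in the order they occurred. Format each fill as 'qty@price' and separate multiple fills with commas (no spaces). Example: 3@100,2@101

Answer: 5@100

Derivation:
After op 1 [order #1] limit_sell(price=104, qty=6): fills=none; bids=[-] asks=[#1:6@104]
After op 2 [order #2] limit_sell(price=101, qty=3): fills=none; bids=[-] asks=[#2:3@101 #1:6@104]
After op 3 [order #3] limit_buy(price=97, qty=1): fills=none; bids=[#3:1@97] asks=[#2:3@101 #1:6@104]
After op 4 [order #4] limit_sell(price=102, qty=2): fills=none; bids=[#3:1@97] asks=[#2:3@101 #4:2@102 #1:6@104]
After op 5 cancel(order #2): fills=none; bids=[#3:1@97] asks=[#4:2@102 #1:6@104]
After op 6 [order #5] limit_sell(price=101, qty=2): fills=none; bids=[#3:1@97] asks=[#5:2@101 #4:2@102 #1:6@104]
After op 7 [order #100] limit_sell(price=100, qty=5): fills=none; bids=[#3:1@97] asks=[#100:5@100 #5:2@101 #4:2@102 #1:6@104]
After op 8 [order #101] limit_buy(price=105, qty=5): fills=#101x#100:5@100; bids=[#3:1@97] asks=[#5:2@101 #4:2@102 #1:6@104]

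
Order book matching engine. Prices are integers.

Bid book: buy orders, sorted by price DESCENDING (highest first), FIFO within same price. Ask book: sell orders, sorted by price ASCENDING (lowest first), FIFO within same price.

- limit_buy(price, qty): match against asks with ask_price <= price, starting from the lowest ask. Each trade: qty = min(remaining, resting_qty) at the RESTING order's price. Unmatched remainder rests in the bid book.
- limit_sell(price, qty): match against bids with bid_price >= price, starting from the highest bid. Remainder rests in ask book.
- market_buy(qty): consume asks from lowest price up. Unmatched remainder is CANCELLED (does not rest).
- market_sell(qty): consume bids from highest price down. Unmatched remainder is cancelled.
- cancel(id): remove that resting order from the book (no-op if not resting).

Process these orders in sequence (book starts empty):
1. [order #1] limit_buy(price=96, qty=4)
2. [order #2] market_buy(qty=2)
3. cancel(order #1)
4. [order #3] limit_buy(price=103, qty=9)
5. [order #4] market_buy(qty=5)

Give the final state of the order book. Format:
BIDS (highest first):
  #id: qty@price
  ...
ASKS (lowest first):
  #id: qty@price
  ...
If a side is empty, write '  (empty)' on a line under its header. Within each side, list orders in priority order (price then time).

Answer: BIDS (highest first):
  #3: 9@103
ASKS (lowest first):
  (empty)

Derivation:
After op 1 [order #1] limit_buy(price=96, qty=4): fills=none; bids=[#1:4@96] asks=[-]
After op 2 [order #2] market_buy(qty=2): fills=none; bids=[#1:4@96] asks=[-]
After op 3 cancel(order #1): fills=none; bids=[-] asks=[-]
After op 4 [order #3] limit_buy(price=103, qty=9): fills=none; bids=[#3:9@103] asks=[-]
After op 5 [order #4] market_buy(qty=5): fills=none; bids=[#3:9@103] asks=[-]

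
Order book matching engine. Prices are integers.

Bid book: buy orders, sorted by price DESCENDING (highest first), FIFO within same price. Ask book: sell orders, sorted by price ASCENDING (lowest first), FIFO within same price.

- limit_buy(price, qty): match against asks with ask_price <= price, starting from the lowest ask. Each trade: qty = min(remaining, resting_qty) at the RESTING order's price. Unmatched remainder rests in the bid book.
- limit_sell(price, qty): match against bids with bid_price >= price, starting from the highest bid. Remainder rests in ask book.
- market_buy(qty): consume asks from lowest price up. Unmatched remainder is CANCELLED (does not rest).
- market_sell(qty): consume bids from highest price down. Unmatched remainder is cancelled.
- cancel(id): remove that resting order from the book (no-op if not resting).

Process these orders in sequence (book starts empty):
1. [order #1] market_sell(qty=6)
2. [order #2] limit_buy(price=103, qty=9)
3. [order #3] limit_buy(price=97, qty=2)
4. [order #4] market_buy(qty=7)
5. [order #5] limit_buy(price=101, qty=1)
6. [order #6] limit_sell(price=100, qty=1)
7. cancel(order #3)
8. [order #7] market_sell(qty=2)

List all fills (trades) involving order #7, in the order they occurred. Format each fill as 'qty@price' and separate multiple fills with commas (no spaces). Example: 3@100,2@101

Answer: 2@103

Derivation:
After op 1 [order #1] market_sell(qty=6): fills=none; bids=[-] asks=[-]
After op 2 [order #2] limit_buy(price=103, qty=9): fills=none; bids=[#2:9@103] asks=[-]
After op 3 [order #3] limit_buy(price=97, qty=2): fills=none; bids=[#2:9@103 #3:2@97] asks=[-]
After op 4 [order #4] market_buy(qty=7): fills=none; bids=[#2:9@103 #3:2@97] asks=[-]
After op 5 [order #5] limit_buy(price=101, qty=1): fills=none; bids=[#2:9@103 #5:1@101 #3:2@97] asks=[-]
After op 6 [order #6] limit_sell(price=100, qty=1): fills=#2x#6:1@103; bids=[#2:8@103 #5:1@101 #3:2@97] asks=[-]
After op 7 cancel(order #3): fills=none; bids=[#2:8@103 #5:1@101] asks=[-]
After op 8 [order #7] market_sell(qty=2): fills=#2x#7:2@103; bids=[#2:6@103 #5:1@101] asks=[-]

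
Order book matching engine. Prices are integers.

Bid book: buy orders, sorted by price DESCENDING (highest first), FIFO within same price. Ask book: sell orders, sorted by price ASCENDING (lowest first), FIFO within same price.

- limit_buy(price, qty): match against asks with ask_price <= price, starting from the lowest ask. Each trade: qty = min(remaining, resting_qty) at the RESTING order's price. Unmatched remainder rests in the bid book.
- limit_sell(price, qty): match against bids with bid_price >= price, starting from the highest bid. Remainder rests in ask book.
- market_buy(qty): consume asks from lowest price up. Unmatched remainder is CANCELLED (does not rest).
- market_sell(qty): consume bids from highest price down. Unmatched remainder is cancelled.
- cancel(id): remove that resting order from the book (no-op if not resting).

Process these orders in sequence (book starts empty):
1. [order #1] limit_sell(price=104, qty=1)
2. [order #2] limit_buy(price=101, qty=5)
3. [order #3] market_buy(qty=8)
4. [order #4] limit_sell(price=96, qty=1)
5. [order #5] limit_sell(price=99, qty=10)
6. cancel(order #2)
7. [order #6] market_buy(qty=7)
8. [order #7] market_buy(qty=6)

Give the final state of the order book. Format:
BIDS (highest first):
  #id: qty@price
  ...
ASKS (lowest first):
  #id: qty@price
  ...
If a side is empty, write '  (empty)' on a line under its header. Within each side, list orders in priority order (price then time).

Answer: BIDS (highest first):
  (empty)
ASKS (lowest first):
  (empty)

Derivation:
After op 1 [order #1] limit_sell(price=104, qty=1): fills=none; bids=[-] asks=[#1:1@104]
After op 2 [order #2] limit_buy(price=101, qty=5): fills=none; bids=[#2:5@101] asks=[#1:1@104]
After op 3 [order #3] market_buy(qty=8): fills=#3x#1:1@104; bids=[#2:5@101] asks=[-]
After op 4 [order #4] limit_sell(price=96, qty=1): fills=#2x#4:1@101; bids=[#2:4@101] asks=[-]
After op 5 [order #5] limit_sell(price=99, qty=10): fills=#2x#5:4@101; bids=[-] asks=[#5:6@99]
After op 6 cancel(order #2): fills=none; bids=[-] asks=[#5:6@99]
After op 7 [order #6] market_buy(qty=7): fills=#6x#5:6@99; bids=[-] asks=[-]
After op 8 [order #7] market_buy(qty=6): fills=none; bids=[-] asks=[-]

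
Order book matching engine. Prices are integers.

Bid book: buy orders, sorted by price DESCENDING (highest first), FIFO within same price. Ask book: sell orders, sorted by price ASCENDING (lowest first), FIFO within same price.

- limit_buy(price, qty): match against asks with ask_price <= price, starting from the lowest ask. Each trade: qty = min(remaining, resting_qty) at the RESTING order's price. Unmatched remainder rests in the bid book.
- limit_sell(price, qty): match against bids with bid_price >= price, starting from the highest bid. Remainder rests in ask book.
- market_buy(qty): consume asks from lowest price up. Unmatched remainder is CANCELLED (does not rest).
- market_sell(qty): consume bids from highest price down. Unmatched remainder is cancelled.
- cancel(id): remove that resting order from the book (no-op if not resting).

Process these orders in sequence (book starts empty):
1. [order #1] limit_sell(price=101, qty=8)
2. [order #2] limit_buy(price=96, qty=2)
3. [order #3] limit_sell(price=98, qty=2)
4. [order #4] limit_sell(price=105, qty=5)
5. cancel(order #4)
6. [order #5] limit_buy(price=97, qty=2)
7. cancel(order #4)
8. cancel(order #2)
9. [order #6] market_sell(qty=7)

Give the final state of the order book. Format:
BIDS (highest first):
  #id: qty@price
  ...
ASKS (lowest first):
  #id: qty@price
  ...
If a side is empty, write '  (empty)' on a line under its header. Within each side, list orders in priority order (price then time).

After op 1 [order #1] limit_sell(price=101, qty=8): fills=none; bids=[-] asks=[#1:8@101]
After op 2 [order #2] limit_buy(price=96, qty=2): fills=none; bids=[#2:2@96] asks=[#1:8@101]
After op 3 [order #3] limit_sell(price=98, qty=2): fills=none; bids=[#2:2@96] asks=[#3:2@98 #1:8@101]
After op 4 [order #4] limit_sell(price=105, qty=5): fills=none; bids=[#2:2@96] asks=[#3:2@98 #1:8@101 #4:5@105]
After op 5 cancel(order #4): fills=none; bids=[#2:2@96] asks=[#3:2@98 #1:8@101]
After op 6 [order #5] limit_buy(price=97, qty=2): fills=none; bids=[#5:2@97 #2:2@96] asks=[#3:2@98 #1:8@101]
After op 7 cancel(order #4): fills=none; bids=[#5:2@97 #2:2@96] asks=[#3:2@98 #1:8@101]
After op 8 cancel(order #2): fills=none; bids=[#5:2@97] asks=[#3:2@98 #1:8@101]
After op 9 [order #6] market_sell(qty=7): fills=#5x#6:2@97; bids=[-] asks=[#3:2@98 #1:8@101]

Answer: BIDS (highest first):
  (empty)
ASKS (lowest first):
  #3: 2@98
  #1: 8@101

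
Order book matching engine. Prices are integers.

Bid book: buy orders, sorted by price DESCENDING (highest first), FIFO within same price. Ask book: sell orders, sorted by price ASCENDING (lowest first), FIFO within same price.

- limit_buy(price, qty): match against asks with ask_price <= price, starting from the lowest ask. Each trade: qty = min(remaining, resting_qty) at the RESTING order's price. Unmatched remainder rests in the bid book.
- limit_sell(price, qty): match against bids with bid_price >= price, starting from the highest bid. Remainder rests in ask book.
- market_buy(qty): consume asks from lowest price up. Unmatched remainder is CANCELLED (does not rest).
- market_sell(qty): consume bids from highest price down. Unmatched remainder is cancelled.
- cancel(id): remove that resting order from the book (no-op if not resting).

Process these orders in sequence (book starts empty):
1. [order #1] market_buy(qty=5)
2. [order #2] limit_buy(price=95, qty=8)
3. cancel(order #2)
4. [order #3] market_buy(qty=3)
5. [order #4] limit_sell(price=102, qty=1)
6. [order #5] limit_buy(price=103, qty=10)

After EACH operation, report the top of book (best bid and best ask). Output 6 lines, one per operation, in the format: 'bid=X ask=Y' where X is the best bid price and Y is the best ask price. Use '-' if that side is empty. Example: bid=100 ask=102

Answer: bid=- ask=-
bid=95 ask=-
bid=- ask=-
bid=- ask=-
bid=- ask=102
bid=103 ask=-

Derivation:
After op 1 [order #1] market_buy(qty=5): fills=none; bids=[-] asks=[-]
After op 2 [order #2] limit_buy(price=95, qty=8): fills=none; bids=[#2:8@95] asks=[-]
After op 3 cancel(order #2): fills=none; bids=[-] asks=[-]
After op 4 [order #3] market_buy(qty=3): fills=none; bids=[-] asks=[-]
After op 5 [order #4] limit_sell(price=102, qty=1): fills=none; bids=[-] asks=[#4:1@102]
After op 6 [order #5] limit_buy(price=103, qty=10): fills=#5x#4:1@102; bids=[#5:9@103] asks=[-]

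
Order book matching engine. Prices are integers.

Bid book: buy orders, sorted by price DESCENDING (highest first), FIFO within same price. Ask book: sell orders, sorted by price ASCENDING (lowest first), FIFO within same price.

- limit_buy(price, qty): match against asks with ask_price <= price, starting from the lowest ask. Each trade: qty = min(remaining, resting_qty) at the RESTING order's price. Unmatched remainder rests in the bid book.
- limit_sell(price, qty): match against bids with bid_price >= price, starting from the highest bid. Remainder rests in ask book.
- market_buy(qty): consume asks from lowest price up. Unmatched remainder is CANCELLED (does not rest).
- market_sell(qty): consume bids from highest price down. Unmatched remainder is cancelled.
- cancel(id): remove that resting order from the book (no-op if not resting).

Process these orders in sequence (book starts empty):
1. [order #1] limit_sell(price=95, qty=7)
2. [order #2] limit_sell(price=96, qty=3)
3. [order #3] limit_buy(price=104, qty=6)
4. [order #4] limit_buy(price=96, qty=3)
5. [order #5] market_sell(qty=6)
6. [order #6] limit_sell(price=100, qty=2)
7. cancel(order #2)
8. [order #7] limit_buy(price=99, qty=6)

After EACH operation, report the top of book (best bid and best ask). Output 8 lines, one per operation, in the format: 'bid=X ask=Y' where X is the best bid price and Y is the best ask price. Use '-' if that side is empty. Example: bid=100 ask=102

Answer: bid=- ask=95
bid=- ask=95
bid=- ask=95
bid=- ask=96
bid=- ask=96
bid=- ask=96
bid=- ask=100
bid=99 ask=100

Derivation:
After op 1 [order #1] limit_sell(price=95, qty=7): fills=none; bids=[-] asks=[#1:7@95]
After op 2 [order #2] limit_sell(price=96, qty=3): fills=none; bids=[-] asks=[#1:7@95 #2:3@96]
After op 3 [order #3] limit_buy(price=104, qty=6): fills=#3x#1:6@95; bids=[-] asks=[#1:1@95 #2:3@96]
After op 4 [order #4] limit_buy(price=96, qty=3): fills=#4x#1:1@95 #4x#2:2@96; bids=[-] asks=[#2:1@96]
After op 5 [order #5] market_sell(qty=6): fills=none; bids=[-] asks=[#2:1@96]
After op 6 [order #6] limit_sell(price=100, qty=2): fills=none; bids=[-] asks=[#2:1@96 #6:2@100]
After op 7 cancel(order #2): fills=none; bids=[-] asks=[#6:2@100]
After op 8 [order #7] limit_buy(price=99, qty=6): fills=none; bids=[#7:6@99] asks=[#6:2@100]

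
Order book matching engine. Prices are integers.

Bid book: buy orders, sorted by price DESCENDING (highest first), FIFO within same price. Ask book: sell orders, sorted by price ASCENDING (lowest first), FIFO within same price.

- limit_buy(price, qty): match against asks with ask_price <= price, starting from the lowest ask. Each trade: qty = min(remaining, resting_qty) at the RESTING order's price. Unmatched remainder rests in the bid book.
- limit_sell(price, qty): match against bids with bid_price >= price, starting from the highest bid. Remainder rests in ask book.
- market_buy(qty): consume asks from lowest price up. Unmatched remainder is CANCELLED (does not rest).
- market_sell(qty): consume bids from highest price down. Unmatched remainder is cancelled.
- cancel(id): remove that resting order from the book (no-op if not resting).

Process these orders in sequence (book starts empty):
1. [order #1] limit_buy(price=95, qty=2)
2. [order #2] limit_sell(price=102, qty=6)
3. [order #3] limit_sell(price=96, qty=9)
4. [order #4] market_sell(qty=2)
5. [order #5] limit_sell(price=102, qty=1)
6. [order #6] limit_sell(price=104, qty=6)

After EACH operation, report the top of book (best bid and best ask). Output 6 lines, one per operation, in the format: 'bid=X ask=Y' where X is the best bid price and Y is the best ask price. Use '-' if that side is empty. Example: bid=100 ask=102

After op 1 [order #1] limit_buy(price=95, qty=2): fills=none; bids=[#1:2@95] asks=[-]
After op 2 [order #2] limit_sell(price=102, qty=6): fills=none; bids=[#1:2@95] asks=[#2:6@102]
After op 3 [order #3] limit_sell(price=96, qty=9): fills=none; bids=[#1:2@95] asks=[#3:9@96 #2:6@102]
After op 4 [order #4] market_sell(qty=2): fills=#1x#4:2@95; bids=[-] asks=[#3:9@96 #2:6@102]
After op 5 [order #5] limit_sell(price=102, qty=1): fills=none; bids=[-] asks=[#3:9@96 #2:6@102 #5:1@102]
After op 6 [order #6] limit_sell(price=104, qty=6): fills=none; bids=[-] asks=[#3:9@96 #2:6@102 #5:1@102 #6:6@104]

Answer: bid=95 ask=-
bid=95 ask=102
bid=95 ask=96
bid=- ask=96
bid=- ask=96
bid=- ask=96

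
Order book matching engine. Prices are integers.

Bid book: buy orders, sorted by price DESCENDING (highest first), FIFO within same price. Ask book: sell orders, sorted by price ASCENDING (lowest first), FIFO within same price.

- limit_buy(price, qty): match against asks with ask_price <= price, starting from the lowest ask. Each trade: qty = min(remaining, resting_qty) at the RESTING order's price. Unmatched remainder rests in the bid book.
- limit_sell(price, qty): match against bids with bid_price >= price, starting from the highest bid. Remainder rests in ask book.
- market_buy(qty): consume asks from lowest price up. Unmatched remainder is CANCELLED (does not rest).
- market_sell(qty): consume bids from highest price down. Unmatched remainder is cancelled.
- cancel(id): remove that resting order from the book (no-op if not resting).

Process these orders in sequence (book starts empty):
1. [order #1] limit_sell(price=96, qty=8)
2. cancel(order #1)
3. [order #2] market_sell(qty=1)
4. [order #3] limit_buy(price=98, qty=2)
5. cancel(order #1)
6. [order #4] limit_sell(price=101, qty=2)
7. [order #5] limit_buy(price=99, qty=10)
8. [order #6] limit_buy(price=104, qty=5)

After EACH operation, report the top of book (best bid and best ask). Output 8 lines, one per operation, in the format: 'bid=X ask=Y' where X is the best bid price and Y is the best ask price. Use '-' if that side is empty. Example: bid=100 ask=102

After op 1 [order #1] limit_sell(price=96, qty=8): fills=none; bids=[-] asks=[#1:8@96]
After op 2 cancel(order #1): fills=none; bids=[-] asks=[-]
After op 3 [order #2] market_sell(qty=1): fills=none; bids=[-] asks=[-]
After op 4 [order #3] limit_buy(price=98, qty=2): fills=none; bids=[#3:2@98] asks=[-]
After op 5 cancel(order #1): fills=none; bids=[#3:2@98] asks=[-]
After op 6 [order #4] limit_sell(price=101, qty=2): fills=none; bids=[#3:2@98] asks=[#4:2@101]
After op 7 [order #5] limit_buy(price=99, qty=10): fills=none; bids=[#5:10@99 #3:2@98] asks=[#4:2@101]
After op 8 [order #6] limit_buy(price=104, qty=5): fills=#6x#4:2@101; bids=[#6:3@104 #5:10@99 #3:2@98] asks=[-]

Answer: bid=- ask=96
bid=- ask=-
bid=- ask=-
bid=98 ask=-
bid=98 ask=-
bid=98 ask=101
bid=99 ask=101
bid=104 ask=-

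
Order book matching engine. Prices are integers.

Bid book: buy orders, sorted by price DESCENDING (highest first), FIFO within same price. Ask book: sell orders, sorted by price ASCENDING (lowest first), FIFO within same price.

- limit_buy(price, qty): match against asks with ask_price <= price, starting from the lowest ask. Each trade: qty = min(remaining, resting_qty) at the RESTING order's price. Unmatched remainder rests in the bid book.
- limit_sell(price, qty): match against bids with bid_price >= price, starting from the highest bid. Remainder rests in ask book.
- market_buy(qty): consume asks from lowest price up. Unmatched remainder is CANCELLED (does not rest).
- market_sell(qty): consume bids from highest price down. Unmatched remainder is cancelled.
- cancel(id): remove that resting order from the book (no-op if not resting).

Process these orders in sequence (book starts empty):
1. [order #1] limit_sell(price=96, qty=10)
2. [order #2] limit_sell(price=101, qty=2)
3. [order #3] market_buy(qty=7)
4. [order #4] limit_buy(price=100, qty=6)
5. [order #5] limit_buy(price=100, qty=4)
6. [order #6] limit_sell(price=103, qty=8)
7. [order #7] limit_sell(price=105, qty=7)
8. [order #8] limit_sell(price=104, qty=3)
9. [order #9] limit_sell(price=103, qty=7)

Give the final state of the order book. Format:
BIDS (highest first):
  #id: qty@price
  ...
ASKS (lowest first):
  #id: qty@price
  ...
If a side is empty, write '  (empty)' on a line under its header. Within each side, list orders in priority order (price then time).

Answer: BIDS (highest first):
  #4: 3@100
  #5: 4@100
ASKS (lowest first):
  #2: 2@101
  #6: 8@103
  #9: 7@103
  #8: 3@104
  #7: 7@105

Derivation:
After op 1 [order #1] limit_sell(price=96, qty=10): fills=none; bids=[-] asks=[#1:10@96]
After op 2 [order #2] limit_sell(price=101, qty=2): fills=none; bids=[-] asks=[#1:10@96 #2:2@101]
After op 3 [order #3] market_buy(qty=7): fills=#3x#1:7@96; bids=[-] asks=[#1:3@96 #2:2@101]
After op 4 [order #4] limit_buy(price=100, qty=6): fills=#4x#1:3@96; bids=[#4:3@100] asks=[#2:2@101]
After op 5 [order #5] limit_buy(price=100, qty=4): fills=none; bids=[#4:3@100 #5:4@100] asks=[#2:2@101]
After op 6 [order #6] limit_sell(price=103, qty=8): fills=none; bids=[#4:3@100 #5:4@100] asks=[#2:2@101 #6:8@103]
After op 7 [order #7] limit_sell(price=105, qty=7): fills=none; bids=[#4:3@100 #5:4@100] asks=[#2:2@101 #6:8@103 #7:7@105]
After op 8 [order #8] limit_sell(price=104, qty=3): fills=none; bids=[#4:3@100 #5:4@100] asks=[#2:2@101 #6:8@103 #8:3@104 #7:7@105]
After op 9 [order #9] limit_sell(price=103, qty=7): fills=none; bids=[#4:3@100 #5:4@100] asks=[#2:2@101 #6:8@103 #9:7@103 #8:3@104 #7:7@105]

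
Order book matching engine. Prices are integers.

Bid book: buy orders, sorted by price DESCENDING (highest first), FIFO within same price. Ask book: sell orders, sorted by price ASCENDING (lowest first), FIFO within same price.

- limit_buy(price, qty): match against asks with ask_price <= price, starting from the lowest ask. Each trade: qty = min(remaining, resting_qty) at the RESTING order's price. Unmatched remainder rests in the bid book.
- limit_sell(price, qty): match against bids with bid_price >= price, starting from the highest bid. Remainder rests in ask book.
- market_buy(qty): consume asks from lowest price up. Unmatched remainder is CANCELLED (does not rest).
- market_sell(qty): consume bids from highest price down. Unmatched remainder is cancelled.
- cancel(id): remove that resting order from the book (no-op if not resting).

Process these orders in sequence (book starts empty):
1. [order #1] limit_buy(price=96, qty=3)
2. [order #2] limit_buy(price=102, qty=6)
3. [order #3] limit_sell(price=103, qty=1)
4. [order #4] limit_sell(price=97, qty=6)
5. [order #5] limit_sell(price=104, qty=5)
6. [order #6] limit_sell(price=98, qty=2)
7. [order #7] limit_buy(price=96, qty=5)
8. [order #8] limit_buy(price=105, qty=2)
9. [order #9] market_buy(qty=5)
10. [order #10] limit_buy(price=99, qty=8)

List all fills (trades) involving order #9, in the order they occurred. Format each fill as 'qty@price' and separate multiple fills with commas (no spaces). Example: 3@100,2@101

After op 1 [order #1] limit_buy(price=96, qty=3): fills=none; bids=[#1:3@96] asks=[-]
After op 2 [order #2] limit_buy(price=102, qty=6): fills=none; bids=[#2:6@102 #1:3@96] asks=[-]
After op 3 [order #3] limit_sell(price=103, qty=1): fills=none; bids=[#2:6@102 #1:3@96] asks=[#3:1@103]
After op 4 [order #4] limit_sell(price=97, qty=6): fills=#2x#4:6@102; bids=[#1:3@96] asks=[#3:1@103]
After op 5 [order #5] limit_sell(price=104, qty=5): fills=none; bids=[#1:3@96] asks=[#3:1@103 #5:5@104]
After op 6 [order #6] limit_sell(price=98, qty=2): fills=none; bids=[#1:3@96] asks=[#6:2@98 #3:1@103 #5:5@104]
After op 7 [order #7] limit_buy(price=96, qty=5): fills=none; bids=[#1:3@96 #7:5@96] asks=[#6:2@98 #3:1@103 #5:5@104]
After op 8 [order #8] limit_buy(price=105, qty=2): fills=#8x#6:2@98; bids=[#1:3@96 #7:5@96] asks=[#3:1@103 #5:5@104]
After op 9 [order #9] market_buy(qty=5): fills=#9x#3:1@103 #9x#5:4@104; bids=[#1:3@96 #7:5@96] asks=[#5:1@104]
After op 10 [order #10] limit_buy(price=99, qty=8): fills=none; bids=[#10:8@99 #1:3@96 #7:5@96] asks=[#5:1@104]

Answer: 1@103,4@104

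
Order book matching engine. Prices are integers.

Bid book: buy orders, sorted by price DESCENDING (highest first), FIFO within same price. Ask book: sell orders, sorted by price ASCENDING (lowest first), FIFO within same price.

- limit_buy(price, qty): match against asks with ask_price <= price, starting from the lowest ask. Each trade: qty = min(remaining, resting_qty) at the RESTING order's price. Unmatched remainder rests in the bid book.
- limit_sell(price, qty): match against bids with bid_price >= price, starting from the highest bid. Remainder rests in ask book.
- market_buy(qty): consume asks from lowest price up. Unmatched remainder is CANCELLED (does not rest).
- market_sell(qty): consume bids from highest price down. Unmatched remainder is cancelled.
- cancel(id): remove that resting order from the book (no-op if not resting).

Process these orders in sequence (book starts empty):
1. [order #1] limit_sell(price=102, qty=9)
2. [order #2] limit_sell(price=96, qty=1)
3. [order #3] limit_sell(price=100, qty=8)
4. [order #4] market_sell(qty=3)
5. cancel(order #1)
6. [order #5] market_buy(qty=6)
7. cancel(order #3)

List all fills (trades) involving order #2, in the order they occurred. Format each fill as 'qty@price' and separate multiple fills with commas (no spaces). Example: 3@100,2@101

Answer: 1@96

Derivation:
After op 1 [order #1] limit_sell(price=102, qty=9): fills=none; bids=[-] asks=[#1:9@102]
After op 2 [order #2] limit_sell(price=96, qty=1): fills=none; bids=[-] asks=[#2:1@96 #1:9@102]
After op 3 [order #3] limit_sell(price=100, qty=8): fills=none; bids=[-] asks=[#2:1@96 #3:8@100 #1:9@102]
After op 4 [order #4] market_sell(qty=3): fills=none; bids=[-] asks=[#2:1@96 #3:8@100 #1:9@102]
After op 5 cancel(order #1): fills=none; bids=[-] asks=[#2:1@96 #3:8@100]
After op 6 [order #5] market_buy(qty=6): fills=#5x#2:1@96 #5x#3:5@100; bids=[-] asks=[#3:3@100]
After op 7 cancel(order #3): fills=none; bids=[-] asks=[-]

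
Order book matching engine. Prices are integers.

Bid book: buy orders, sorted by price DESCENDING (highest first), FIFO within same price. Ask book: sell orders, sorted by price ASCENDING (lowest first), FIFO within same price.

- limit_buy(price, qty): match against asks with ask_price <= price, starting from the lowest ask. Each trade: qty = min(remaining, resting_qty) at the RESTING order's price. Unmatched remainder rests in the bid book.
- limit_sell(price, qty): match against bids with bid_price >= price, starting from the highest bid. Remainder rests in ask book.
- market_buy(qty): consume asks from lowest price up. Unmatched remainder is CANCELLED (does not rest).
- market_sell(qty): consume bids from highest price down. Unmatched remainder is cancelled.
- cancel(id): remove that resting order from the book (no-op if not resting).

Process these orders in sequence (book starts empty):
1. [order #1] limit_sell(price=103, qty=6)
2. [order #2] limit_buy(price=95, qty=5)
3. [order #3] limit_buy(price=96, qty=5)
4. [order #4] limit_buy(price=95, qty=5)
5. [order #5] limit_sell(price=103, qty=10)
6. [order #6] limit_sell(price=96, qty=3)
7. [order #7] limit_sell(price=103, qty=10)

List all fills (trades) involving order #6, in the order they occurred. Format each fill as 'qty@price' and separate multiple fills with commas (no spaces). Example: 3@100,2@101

After op 1 [order #1] limit_sell(price=103, qty=6): fills=none; bids=[-] asks=[#1:6@103]
After op 2 [order #2] limit_buy(price=95, qty=5): fills=none; bids=[#2:5@95] asks=[#1:6@103]
After op 3 [order #3] limit_buy(price=96, qty=5): fills=none; bids=[#3:5@96 #2:5@95] asks=[#1:6@103]
After op 4 [order #4] limit_buy(price=95, qty=5): fills=none; bids=[#3:5@96 #2:5@95 #4:5@95] asks=[#1:6@103]
After op 5 [order #5] limit_sell(price=103, qty=10): fills=none; bids=[#3:5@96 #2:5@95 #4:5@95] asks=[#1:6@103 #5:10@103]
After op 6 [order #6] limit_sell(price=96, qty=3): fills=#3x#6:3@96; bids=[#3:2@96 #2:5@95 #4:5@95] asks=[#1:6@103 #5:10@103]
After op 7 [order #7] limit_sell(price=103, qty=10): fills=none; bids=[#3:2@96 #2:5@95 #4:5@95] asks=[#1:6@103 #5:10@103 #7:10@103]

Answer: 3@96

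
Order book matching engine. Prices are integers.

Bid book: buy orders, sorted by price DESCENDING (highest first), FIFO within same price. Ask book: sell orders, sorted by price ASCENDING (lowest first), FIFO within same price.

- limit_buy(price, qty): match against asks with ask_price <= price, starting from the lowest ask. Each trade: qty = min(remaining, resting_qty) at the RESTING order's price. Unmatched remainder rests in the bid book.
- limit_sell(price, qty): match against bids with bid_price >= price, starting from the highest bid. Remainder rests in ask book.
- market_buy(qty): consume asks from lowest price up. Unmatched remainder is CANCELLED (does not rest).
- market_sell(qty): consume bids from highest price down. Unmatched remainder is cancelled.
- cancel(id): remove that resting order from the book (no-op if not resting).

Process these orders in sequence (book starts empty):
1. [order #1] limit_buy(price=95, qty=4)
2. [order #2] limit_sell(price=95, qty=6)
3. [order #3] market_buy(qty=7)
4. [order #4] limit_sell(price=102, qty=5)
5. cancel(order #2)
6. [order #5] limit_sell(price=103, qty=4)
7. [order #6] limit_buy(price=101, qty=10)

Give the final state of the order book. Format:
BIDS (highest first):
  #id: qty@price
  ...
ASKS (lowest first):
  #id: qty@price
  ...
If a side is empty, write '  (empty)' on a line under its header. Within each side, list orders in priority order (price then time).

After op 1 [order #1] limit_buy(price=95, qty=4): fills=none; bids=[#1:4@95] asks=[-]
After op 2 [order #2] limit_sell(price=95, qty=6): fills=#1x#2:4@95; bids=[-] asks=[#2:2@95]
After op 3 [order #3] market_buy(qty=7): fills=#3x#2:2@95; bids=[-] asks=[-]
After op 4 [order #4] limit_sell(price=102, qty=5): fills=none; bids=[-] asks=[#4:5@102]
After op 5 cancel(order #2): fills=none; bids=[-] asks=[#4:5@102]
After op 6 [order #5] limit_sell(price=103, qty=4): fills=none; bids=[-] asks=[#4:5@102 #5:4@103]
After op 7 [order #6] limit_buy(price=101, qty=10): fills=none; bids=[#6:10@101] asks=[#4:5@102 #5:4@103]

Answer: BIDS (highest first):
  #6: 10@101
ASKS (lowest first):
  #4: 5@102
  #5: 4@103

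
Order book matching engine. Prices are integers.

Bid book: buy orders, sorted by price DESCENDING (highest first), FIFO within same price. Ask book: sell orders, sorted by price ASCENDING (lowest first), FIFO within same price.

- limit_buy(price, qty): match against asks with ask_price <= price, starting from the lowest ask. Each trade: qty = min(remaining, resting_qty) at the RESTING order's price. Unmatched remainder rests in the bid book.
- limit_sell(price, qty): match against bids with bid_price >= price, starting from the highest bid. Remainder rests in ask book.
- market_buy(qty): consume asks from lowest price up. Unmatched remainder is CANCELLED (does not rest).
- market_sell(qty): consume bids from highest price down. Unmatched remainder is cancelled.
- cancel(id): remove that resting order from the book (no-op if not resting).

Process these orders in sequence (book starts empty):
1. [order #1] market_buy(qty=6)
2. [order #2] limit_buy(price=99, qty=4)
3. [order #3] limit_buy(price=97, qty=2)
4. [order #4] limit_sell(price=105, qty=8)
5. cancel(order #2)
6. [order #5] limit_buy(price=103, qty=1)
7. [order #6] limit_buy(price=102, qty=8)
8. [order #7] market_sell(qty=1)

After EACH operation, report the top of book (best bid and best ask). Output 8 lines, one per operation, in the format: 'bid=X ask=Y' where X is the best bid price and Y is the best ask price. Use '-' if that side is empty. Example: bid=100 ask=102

Answer: bid=- ask=-
bid=99 ask=-
bid=99 ask=-
bid=99 ask=105
bid=97 ask=105
bid=103 ask=105
bid=103 ask=105
bid=102 ask=105

Derivation:
After op 1 [order #1] market_buy(qty=6): fills=none; bids=[-] asks=[-]
After op 2 [order #2] limit_buy(price=99, qty=4): fills=none; bids=[#2:4@99] asks=[-]
After op 3 [order #3] limit_buy(price=97, qty=2): fills=none; bids=[#2:4@99 #3:2@97] asks=[-]
After op 4 [order #4] limit_sell(price=105, qty=8): fills=none; bids=[#2:4@99 #3:2@97] asks=[#4:8@105]
After op 5 cancel(order #2): fills=none; bids=[#3:2@97] asks=[#4:8@105]
After op 6 [order #5] limit_buy(price=103, qty=1): fills=none; bids=[#5:1@103 #3:2@97] asks=[#4:8@105]
After op 7 [order #6] limit_buy(price=102, qty=8): fills=none; bids=[#5:1@103 #6:8@102 #3:2@97] asks=[#4:8@105]
After op 8 [order #7] market_sell(qty=1): fills=#5x#7:1@103; bids=[#6:8@102 #3:2@97] asks=[#4:8@105]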